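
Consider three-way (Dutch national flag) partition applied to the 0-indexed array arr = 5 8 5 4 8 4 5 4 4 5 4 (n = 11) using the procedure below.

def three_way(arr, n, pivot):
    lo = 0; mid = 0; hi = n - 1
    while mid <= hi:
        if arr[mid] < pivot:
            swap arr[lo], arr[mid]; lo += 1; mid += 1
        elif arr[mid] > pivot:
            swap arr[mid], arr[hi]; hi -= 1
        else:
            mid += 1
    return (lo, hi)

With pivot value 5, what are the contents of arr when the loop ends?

4 4 4 4 4 5 5 5 5 8 8

lo=0 mid=0 hi=10
5=5: mid=1
8>5: swap(1,10), hi=9 ⇒ 5 4 5 4 8 4 5 4 4 5 8
4<5: swap(0,1), lo=1 mid=2 ⇒ 4 5 5 4 8 4 5 4 4 5 8
5=5: mid=3
4<5: swap(1,3), lo=2 mid=4 ⇒ 4 4 5 5 8 4 5 4 4 5 8
8>5: swap(4,9), hi=8 ⇒ 4 4 5 5 5 4 5 4 4 8 8
5=5: mid=5
4<5: swap(2,5), lo=3 mid=6 ⇒ 4 4 4 5 5 5 5 4 4 8 8
5=5: mid=7
4<5: swap(3,7), lo=4 mid=8 ⇒ 4 4 4 4 5 5 5 5 4 8 8
4<5: swap(4,8), lo=5 mid=9 ⇒ 4 4 4 4 4 5 5 5 5 8 8
done. lo=5 hi=8; arr=4 4 4 4 4 5 5 5 5 8 8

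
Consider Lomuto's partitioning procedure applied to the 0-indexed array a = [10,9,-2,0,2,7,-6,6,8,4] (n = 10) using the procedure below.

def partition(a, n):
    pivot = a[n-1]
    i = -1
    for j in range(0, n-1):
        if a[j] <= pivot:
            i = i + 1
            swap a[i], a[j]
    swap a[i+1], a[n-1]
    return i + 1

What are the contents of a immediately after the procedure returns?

[-2,0,2,-6,4,7,9,6,8,10]

pivot = a[9] = 4; i = -1
j=0: a[0]=10 > 4 → no swap
j=1: a[1]=9 > 4 → no swap
j=2: a[2]=-2 ≤ 4 → i=0, swap a[0],a[2] → [-2,9,10,0,2,7,-6,6,8,4]
j=3: a[3]=0 ≤ 4 → i=1, swap a[1],a[3] → [-2,0,10,9,2,7,-6,6,8,4]
j=4: a[4]=2 ≤ 4 → i=2, swap a[2],a[4] → [-2,0,2,9,10,7,-6,6,8,4]
j=5: a[5]=7 > 4 → no swap
j=6: a[6]=-6 ≤ 4 → i=3, swap a[3],a[6] → [-2,0,2,-6,10,7,9,6,8,4]
j=7: a[7]=6 > 4 → no swap
j=8: a[8]=8 > 4 → no swap
final swap a[4],a[9] → [-2,0,2,-6,4,7,9,6,8,10]; return 4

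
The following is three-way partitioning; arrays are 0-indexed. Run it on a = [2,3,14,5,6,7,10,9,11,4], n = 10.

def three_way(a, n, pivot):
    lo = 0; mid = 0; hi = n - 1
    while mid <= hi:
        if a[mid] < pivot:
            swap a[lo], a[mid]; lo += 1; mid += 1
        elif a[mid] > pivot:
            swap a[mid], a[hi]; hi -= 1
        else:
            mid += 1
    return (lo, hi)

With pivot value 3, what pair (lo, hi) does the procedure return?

(1, 1)

pivot = 3; lo=0, mid=0, hi=9
a[mid]=2<3: swap a[0],a[0]; lo=1,mid=1 → [2,3,14,5,6,7,10,9,11,4]
a[mid]=3=3: mid=2
a[mid]=14>3: swap a[2],a[9]; hi=8 → [2,3,4,5,6,7,10,9,11,14]
a[mid]=4>3: swap a[2],a[8]; hi=7 → [2,3,11,5,6,7,10,9,4,14]
a[mid]=11>3: swap a[2],a[7]; hi=6 → [2,3,9,5,6,7,10,11,4,14]
a[mid]=9>3: swap a[2],a[6]; hi=5 → [2,3,10,5,6,7,9,11,4,14]
a[mid]=10>3: swap a[2],a[5]; hi=4 → [2,3,7,5,6,10,9,11,4,14]
a[mid]=7>3: swap a[2],a[4]; hi=3 → [2,3,6,5,7,10,9,11,4,14]
a[mid]=6>3: swap a[2],a[3]; hi=2 → [2,3,5,6,7,10,9,11,4,14]
a[mid]=5>3: swap a[2],a[2]; hi=1 → [2,3,5,6,7,10,9,11,4,14]
end: lo=1, hi=1; a = [2,3,5,6,7,10,9,11,4,14]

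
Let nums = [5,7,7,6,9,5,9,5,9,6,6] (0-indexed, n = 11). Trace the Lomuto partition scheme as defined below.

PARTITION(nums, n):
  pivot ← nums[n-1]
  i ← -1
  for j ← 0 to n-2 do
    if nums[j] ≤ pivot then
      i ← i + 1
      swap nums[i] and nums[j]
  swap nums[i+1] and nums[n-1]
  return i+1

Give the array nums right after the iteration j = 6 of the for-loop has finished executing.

[5,6,5,7,9,7,9,5,9,6,6]

pivot=6, i=-1
j=0: 5≤6, i=0, swap(0,0) ⇒ [5,7,7,6,9,5,9,5,9,6,6]
j=1: 7>6, skip
j=2: 7>6, skip
j=3: 6≤6, i=1, swap(1,3) ⇒ [5,6,7,7,9,5,9,5,9,6,6]
j=4: 9>6, skip
j=5: 5≤6, i=2, swap(2,5) ⇒ [5,6,5,7,9,7,9,5,9,6,6]
j=6: 9>6, skip
(after j=6) nums = [5,6,5,7,9,7,9,5,9,6,6]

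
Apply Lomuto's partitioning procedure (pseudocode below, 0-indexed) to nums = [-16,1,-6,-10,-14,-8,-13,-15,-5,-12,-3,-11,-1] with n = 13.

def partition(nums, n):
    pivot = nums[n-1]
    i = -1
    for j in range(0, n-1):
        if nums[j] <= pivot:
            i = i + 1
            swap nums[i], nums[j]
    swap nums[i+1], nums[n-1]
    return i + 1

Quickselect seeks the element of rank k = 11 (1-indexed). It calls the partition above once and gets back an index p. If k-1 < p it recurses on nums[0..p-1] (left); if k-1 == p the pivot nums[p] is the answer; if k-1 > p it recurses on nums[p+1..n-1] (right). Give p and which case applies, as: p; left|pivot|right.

11; left

pivot = nums[12] = -1; i = -1
j=0: nums[0]=-16 ≤ -1 → i=0, swap nums[0],nums[0] (no change) → [-16,1,-6,-10,-14,-8,-13,-15,-5,-12,-3,-11,-1]
j=1: nums[1]=1 > -1 → no swap
j=2: nums[2]=-6 ≤ -1 → i=1, swap nums[1],nums[2] → [-16,-6,1,-10,-14,-8,-13,-15,-5,-12,-3,-11,-1]
j=3: nums[3]=-10 ≤ -1 → i=2, swap nums[2],nums[3] → [-16,-6,-10,1,-14,-8,-13,-15,-5,-12,-3,-11,-1]
j=4: nums[4]=-14 ≤ -1 → i=3, swap nums[3],nums[4] → [-16,-6,-10,-14,1,-8,-13,-15,-5,-12,-3,-11,-1]
j=5: nums[5]=-8 ≤ -1 → i=4, swap nums[4],nums[5] → [-16,-6,-10,-14,-8,1,-13,-15,-5,-12,-3,-11,-1]
j=6: nums[6]=-13 ≤ -1 → i=5, swap nums[5],nums[6] → [-16,-6,-10,-14,-8,-13,1,-15,-5,-12,-3,-11,-1]
j=7: nums[7]=-15 ≤ -1 → i=6, swap nums[6],nums[7] → [-16,-6,-10,-14,-8,-13,-15,1,-5,-12,-3,-11,-1]
j=8: nums[8]=-5 ≤ -1 → i=7, swap nums[7],nums[8] → [-16,-6,-10,-14,-8,-13,-15,-5,1,-12,-3,-11,-1]
j=9: nums[9]=-12 ≤ -1 → i=8, swap nums[8],nums[9] → [-16,-6,-10,-14,-8,-13,-15,-5,-12,1,-3,-11,-1]
j=10: nums[10]=-3 ≤ -1 → i=9, swap nums[9],nums[10] → [-16,-6,-10,-14,-8,-13,-15,-5,-12,-3,1,-11,-1]
j=11: nums[11]=-11 ≤ -1 → i=10, swap nums[10],nums[11] → [-16,-6,-10,-14,-8,-13,-15,-5,-12,-3,-11,1,-1]
final swap nums[11],nums[12] → [-16,-6,-10,-14,-8,-13,-15,-5,-12,-3,-11,-1,1]; return 11
p = 11; k-1 = 10 < 11 ⇒ left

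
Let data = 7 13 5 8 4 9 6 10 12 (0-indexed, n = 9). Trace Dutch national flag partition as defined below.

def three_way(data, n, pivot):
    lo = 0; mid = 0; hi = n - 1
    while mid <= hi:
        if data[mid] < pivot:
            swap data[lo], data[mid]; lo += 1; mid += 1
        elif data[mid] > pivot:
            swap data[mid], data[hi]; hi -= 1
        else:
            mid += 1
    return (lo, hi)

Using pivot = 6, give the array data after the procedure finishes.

pivot = 6; lo=0, mid=0, hi=8
data[mid]=7>6: swap data[0],data[8]; hi=7 → 12 13 5 8 4 9 6 10 7
data[mid]=12>6: swap data[0],data[7]; hi=6 → 10 13 5 8 4 9 6 12 7
data[mid]=10>6: swap data[0],data[6]; hi=5 → 6 13 5 8 4 9 10 12 7
data[mid]=6=6: mid=1
data[mid]=13>6: swap data[1],data[5]; hi=4 → 6 9 5 8 4 13 10 12 7
data[mid]=9>6: swap data[1],data[4]; hi=3 → 6 4 5 8 9 13 10 12 7
data[mid]=4<6: swap data[0],data[1]; lo=1,mid=2 → 4 6 5 8 9 13 10 12 7
data[mid]=5<6: swap data[1],data[2]; lo=2,mid=3 → 4 5 6 8 9 13 10 12 7
data[mid]=8>6: swap data[3],data[3]; hi=2 → 4 5 6 8 9 13 10 12 7
end: lo=2, hi=2; data = 4 5 6 8 9 13 10 12 7

4 5 6 8 9 13 10 12 7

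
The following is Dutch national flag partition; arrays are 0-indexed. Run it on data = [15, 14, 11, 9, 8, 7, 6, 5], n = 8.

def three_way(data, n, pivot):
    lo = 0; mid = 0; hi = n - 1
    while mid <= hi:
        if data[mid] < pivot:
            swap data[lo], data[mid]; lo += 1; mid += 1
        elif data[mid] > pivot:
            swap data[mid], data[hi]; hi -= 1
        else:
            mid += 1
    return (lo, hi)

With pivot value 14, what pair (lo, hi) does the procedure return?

(6, 6)

pivot = 14; lo=0, mid=0, hi=7
data[mid]=15>14: swap data[0],data[7]; hi=6 → [5, 14, 11, 9, 8, 7, 6, 15]
data[mid]=5<14: swap data[0],data[0]; lo=1,mid=1 → [5, 14, 11, 9, 8, 7, 6, 15]
data[mid]=14=14: mid=2
data[mid]=11<14: swap data[1],data[2]; lo=2,mid=3 → [5, 11, 14, 9, 8, 7, 6, 15]
data[mid]=9<14: swap data[2],data[3]; lo=3,mid=4 → [5, 11, 9, 14, 8, 7, 6, 15]
data[mid]=8<14: swap data[3],data[4]; lo=4,mid=5 → [5, 11, 9, 8, 14, 7, 6, 15]
data[mid]=7<14: swap data[4],data[5]; lo=5,mid=6 → [5, 11, 9, 8, 7, 14, 6, 15]
data[mid]=6<14: swap data[5],data[6]; lo=6,mid=7 → [5, 11, 9, 8, 7, 6, 14, 15]
end: lo=6, hi=6; data = [5, 11, 9, 8, 7, 6, 14, 15]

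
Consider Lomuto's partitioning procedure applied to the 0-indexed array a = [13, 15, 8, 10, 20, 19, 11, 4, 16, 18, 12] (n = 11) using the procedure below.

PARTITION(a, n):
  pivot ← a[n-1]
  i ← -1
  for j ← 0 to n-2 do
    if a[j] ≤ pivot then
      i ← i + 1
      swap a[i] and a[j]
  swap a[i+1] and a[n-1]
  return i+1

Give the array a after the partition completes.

pivot=12, i=-1
j=0: 13>12, skip
j=1: 15>12, skip
j=2: 8≤12, i=0, swap(0,2) ⇒ [8, 15, 13, 10, 20, 19, 11, 4, 16, 18, 12]
j=3: 10≤12, i=1, swap(1,3) ⇒ [8, 10, 13, 15, 20, 19, 11, 4, 16, 18, 12]
j=4: 20>12, skip
j=5: 19>12, skip
j=6: 11≤12, i=2, swap(2,6) ⇒ [8, 10, 11, 15, 20, 19, 13, 4, 16, 18, 12]
j=7: 4≤12, i=3, swap(3,7) ⇒ [8, 10, 11, 4, 20, 19, 13, 15, 16, 18, 12]
j=8: 16>12, skip
j=9: 18>12, skip
swap(4,10) ⇒ [8, 10, 11, 4, 12, 19, 13, 15, 16, 18, 20]; return 4

[8, 10, 11, 4, 12, 19, 13, 15, 16, 18, 20]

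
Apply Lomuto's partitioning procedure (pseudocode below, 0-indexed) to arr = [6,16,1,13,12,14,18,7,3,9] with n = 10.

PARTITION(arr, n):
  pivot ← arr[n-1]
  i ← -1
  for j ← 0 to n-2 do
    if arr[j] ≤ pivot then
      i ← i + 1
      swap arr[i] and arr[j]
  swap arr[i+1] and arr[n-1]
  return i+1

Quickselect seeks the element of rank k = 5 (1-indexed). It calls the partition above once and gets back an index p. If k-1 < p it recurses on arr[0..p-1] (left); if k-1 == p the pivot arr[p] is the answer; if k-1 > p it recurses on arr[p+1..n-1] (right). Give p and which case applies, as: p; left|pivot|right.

4; pivot

pivot=9, i=-1
j=0: 6≤9, i=0, swap(0,0) ⇒ [6,16,1,13,12,14,18,7,3,9]
j=1: 16>9, skip
j=2: 1≤9, i=1, swap(1,2) ⇒ [6,1,16,13,12,14,18,7,3,9]
j=3: 13>9, skip
j=4: 12>9, skip
j=5: 14>9, skip
j=6: 18>9, skip
j=7: 7≤9, i=2, swap(2,7) ⇒ [6,1,7,13,12,14,18,16,3,9]
j=8: 3≤9, i=3, swap(3,8) ⇒ [6,1,7,3,12,14,18,16,13,9]
swap(4,9) ⇒ [6,1,7,3,9,14,18,16,13,12]; return 4
p = 4; k-1 = 4 == 4 ⇒ pivot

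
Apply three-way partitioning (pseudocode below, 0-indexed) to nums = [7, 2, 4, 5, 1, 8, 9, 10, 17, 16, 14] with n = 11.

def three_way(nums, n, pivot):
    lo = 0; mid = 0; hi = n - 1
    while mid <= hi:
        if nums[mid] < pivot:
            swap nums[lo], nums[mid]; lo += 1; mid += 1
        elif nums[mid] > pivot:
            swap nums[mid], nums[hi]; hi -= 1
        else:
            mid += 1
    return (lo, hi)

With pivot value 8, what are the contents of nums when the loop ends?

[7, 2, 4, 5, 1, 8, 10, 17, 16, 14, 9]

lo=0 mid=0 hi=10
7<8: swap(0,0), lo=1 mid=1 ⇒ [7, 2, 4, 5, 1, 8, 9, 10, 17, 16, 14]
2<8: swap(1,1), lo=2 mid=2 ⇒ [7, 2, 4, 5, 1, 8, 9, 10, 17, 16, 14]
4<8: swap(2,2), lo=3 mid=3 ⇒ [7, 2, 4, 5, 1, 8, 9, 10, 17, 16, 14]
5<8: swap(3,3), lo=4 mid=4 ⇒ [7, 2, 4, 5, 1, 8, 9, 10, 17, 16, 14]
1<8: swap(4,4), lo=5 mid=5 ⇒ [7, 2, 4, 5, 1, 8, 9, 10, 17, 16, 14]
8=8: mid=6
9>8: swap(6,10), hi=9 ⇒ [7, 2, 4, 5, 1, 8, 14, 10, 17, 16, 9]
14>8: swap(6,9), hi=8 ⇒ [7, 2, 4, 5, 1, 8, 16, 10, 17, 14, 9]
16>8: swap(6,8), hi=7 ⇒ [7, 2, 4, 5, 1, 8, 17, 10, 16, 14, 9]
17>8: swap(6,7), hi=6 ⇒ [7, 2, 4, 5, 1, 8, 10, 17, 16, 14, 9]
10>8: swap(6,6), hi=5 ⇒ [7, 2, 4, 5, 1, 8, 10, 17, 16, 14, 9]
done. lo=5 hi=5; nums=[7, 2, 4, 5, 1, 8, 10, 17, 16, 14, 9]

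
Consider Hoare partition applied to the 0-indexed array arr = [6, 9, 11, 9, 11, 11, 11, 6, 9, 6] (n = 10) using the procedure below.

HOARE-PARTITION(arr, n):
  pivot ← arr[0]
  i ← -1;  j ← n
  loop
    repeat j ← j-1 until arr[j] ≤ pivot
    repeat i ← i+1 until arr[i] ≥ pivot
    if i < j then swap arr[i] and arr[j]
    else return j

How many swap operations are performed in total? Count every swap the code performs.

pivot = arr[0] = 6; i = -1, j = 10
j→9 (arr[9]=6≤6), i→0 (arr[0]=6≥6); i<j, swap → [6, 9, 11, 9, 11, 11, 11, 6, 9, 6]
j→7 (arr[7]=6≤6), i→1 (arr[1]=9≥6); i<j, swap → [6, 6, 11, 9, 11, 11, 11, 9, 9, 6]
j→1, i→2; i≥j, return j=1. arr = [6, 6, 11, 9, 11, 11, 11, 9, 9, 6]

2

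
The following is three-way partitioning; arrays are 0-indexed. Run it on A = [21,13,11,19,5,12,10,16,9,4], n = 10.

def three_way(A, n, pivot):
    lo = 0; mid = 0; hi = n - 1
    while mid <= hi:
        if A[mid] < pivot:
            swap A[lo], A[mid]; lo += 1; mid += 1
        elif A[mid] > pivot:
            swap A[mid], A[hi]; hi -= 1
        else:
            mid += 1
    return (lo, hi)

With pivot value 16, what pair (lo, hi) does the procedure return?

(7, 7)

pivot = 16; lo=0, mid=0, hi=9
A[mid]=21>16: swap A[0],A[9]; hi=8 → [4,13,11,19,5,12,10,16,9,21]
A[mid]=4<16: swap A[0],A[0]; lo=1,mid=1 → [4,13,11,19,5,12,10,16,9,21]
A[mid]=13<16: swap A[1],A[1]; lo=2,mid=2 → [4,13,11,19,5,12,10,16,9,21]
A[mid]=11<16: swap A[2],A[2]; lo=3,mid=3 → [4,13,11,19,5,12,10,16,9,21]
A[mid]=19>16: swap A[3],A[8]; hi=7 → [4,13,11,9,5,12,10,16,19,21]
A[mid]=9<16: swap A[3],A[3]; lo=4,mid=4 → [4,13,11,9,5,12,10,16,19,21]
A[mid]=5<16: swap A[4],A[4]; lo=5,mid=5 → [4,13,11,9,5,12,10,16,19,21]
A[mid]=12<16: swap A[5],A[5]; lo=6,mid=6 → [4,13,11,9,5,12,10,16,19,21]
A[mid]=10<16: swap A[6],A[6]; lo=7,mid=7 → [4,13,11,9,5,12,10,16,19,21]
A[mid]=16=16: mid=8
end: lo=7, hi=7; A = [4,13,11,9,5,12,10,16,19,21]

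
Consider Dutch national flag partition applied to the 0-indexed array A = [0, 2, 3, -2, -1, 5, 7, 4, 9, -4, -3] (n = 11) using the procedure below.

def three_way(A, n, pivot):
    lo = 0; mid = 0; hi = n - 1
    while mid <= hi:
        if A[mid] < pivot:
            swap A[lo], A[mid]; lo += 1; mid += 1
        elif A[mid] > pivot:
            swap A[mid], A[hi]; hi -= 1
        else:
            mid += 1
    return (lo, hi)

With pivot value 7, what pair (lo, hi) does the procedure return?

(9, 9)

pivot = 7; lo=0, mid=0, hi=10
A[mid]=0<7: swap A[0],A[0]; lo=1,mid=1 → [0, 2, 3, -2, -1, 5, 7, 4, 9, -4, -3]
A[mid]=2<7: swap A[1],A[1]; lo=2,mid=2 → [0, 2, 3, -2, -1, 5, 7, 4, 9, -4, -3]
A[mid]=3<7: swap A[2],A[2]; lo=3,mid=3 → [0, 2, 3, -2, -1, 5, 7, 4, 9, -4, -3]
A[mid]=-2<7: swap A[3],A[3]; lo=4,mid=4 → [0, 2, 3, -2, -1, 5, 7, 4, 9, -4, -3]
A[mid]=-1<7: swap A[4],A[4]; lo=5,mid=5 → [0, 2, 3, -2, -1, 5, 7, 4, 9, -4, -3]
A[mid]=5<7: swap A[5],A[5]; lo=6,mid=6 → [0, 2, 3, -2, -1, 5, 7, 4, 9, -4, -3]
A[mid]=7=7: mid=7
A[mid]=4<7: swap A[6],A[7]; lo=7,mid=8 → [0, 2, 3, -2, -1, 5, 4, 7, 9, -4, -3]
A[mid]=9>7: swap A[8],A[10]; hi=9 → [0, 2, 3, -2, -1, 5, 4, 7, -3, -4, 9]
A[mid]=-3<7: swap A[7],A[8]; lo=8,mid=9 → [0, 2, 3, -2, -1, 5, 4, -3, 7, -4, 9]
A[mid]=-4<7: swap A[8],A[9]; lo=9,mid=10 → [0, 2, 3, -2, -1, 5, 4, -3, -4, 7, 9]
end: lo=9, hi=9; A = [0, 2, 3, -2, -1, 5, 4, -3, -4, 7, 9]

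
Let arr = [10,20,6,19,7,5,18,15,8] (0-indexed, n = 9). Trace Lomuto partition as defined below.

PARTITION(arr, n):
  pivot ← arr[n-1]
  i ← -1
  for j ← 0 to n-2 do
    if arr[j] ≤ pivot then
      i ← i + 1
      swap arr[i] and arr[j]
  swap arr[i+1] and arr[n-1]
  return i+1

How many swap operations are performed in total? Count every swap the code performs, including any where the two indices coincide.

pivot=8, i=-1
j=0: 10>8, skip
j=1: 20>8, skip
j=2: 6≤8, i=0, swap(0,2) ⇒ [6,20,10,19,7,5,18,15,8]
j=3: 19>8, skip
j=4: 7≤8, i=1, swap(1,4) ⇒ [6,7,10,19,20,5,18,15,8]
j=5: 5≤8, i=2, swap(2,5) ⇒ [6,7,5,19,20,10,18,15,8]
j=6: 18>8, skip
j=7: 15>8, skip
swap(3,8) ⇒ [6,7,5,8,20,10,18,15,19]; return 3

4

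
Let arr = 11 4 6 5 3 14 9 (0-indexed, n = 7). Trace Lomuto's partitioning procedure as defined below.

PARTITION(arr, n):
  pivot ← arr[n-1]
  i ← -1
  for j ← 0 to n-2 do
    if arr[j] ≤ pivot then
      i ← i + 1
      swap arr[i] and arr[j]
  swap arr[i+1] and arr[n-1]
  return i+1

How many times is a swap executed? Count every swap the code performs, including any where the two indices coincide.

5

pivot=9, i=-1
j=0: 11>9, skip
j=1: 4≤9, i=0, swap(0,1) ⇒ 4 11 6 5 3 14 9
j=2: 6≤9, i=1, swap(1,2) ⇒ 4 6 11 5 3 14 9
j=3: 5≤9, i=2, swap(2,3) ⇒ 4 6 5 11 3 14 9
j=4: 3≤9, i=3, swap(3,4) ⇒ 4 6 5 3 11 14 9
j=5: 14>9, skip
swap(4,6) ⇒ 4 6 5 3 9 14 11; return 4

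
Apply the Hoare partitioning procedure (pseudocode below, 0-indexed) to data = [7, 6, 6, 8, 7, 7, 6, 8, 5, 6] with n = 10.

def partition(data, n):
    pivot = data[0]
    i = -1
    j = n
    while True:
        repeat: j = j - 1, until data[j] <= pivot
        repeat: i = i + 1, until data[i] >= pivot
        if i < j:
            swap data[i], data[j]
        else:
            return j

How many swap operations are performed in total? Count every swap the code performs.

pivot = data[0] = 7; i = -1, j = 10
j→9 (data[9]=6≤7), i→0 (data[0]=7≥7); i<j, swap → [6, 6, 6, 8, 7, 7, 6, 8, 5, 7]
j→8 (data[8]=5≤7), i→3 (data[3]=8≥7); i<j, swap → [6, 6, 6, 5, 7, 7, 6, 8, 8, 7]
j→6 (data[6]=6≤7), i→4 (data[4]=7≥7); i<j, swap → [6, 6, 6, 5, 6, 7, 7, 8, 8, 7]
j→5, i→5; i≥j, return j=5. data = [6, 6, 6, 5, 6, 7, 7, 8, 8, 7]

3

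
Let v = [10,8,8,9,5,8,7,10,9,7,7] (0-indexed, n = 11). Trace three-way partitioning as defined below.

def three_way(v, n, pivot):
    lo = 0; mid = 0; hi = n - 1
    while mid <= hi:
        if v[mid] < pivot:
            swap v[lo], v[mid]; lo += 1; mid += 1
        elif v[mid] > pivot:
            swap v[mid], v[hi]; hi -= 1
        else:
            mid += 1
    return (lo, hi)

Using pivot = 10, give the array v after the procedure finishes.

pivot = 10; lo=0, mid=0, hi=10
v[mid]=10=10: mid=1
v[mid]=8<10: swap v[0],v[1]; lo=1,mid=2 → [8,10,8,9,5,8,7,10,9,7,7]
v[mid]=8<10: swap v[1],v[2]; lo=2,mid=3 → [8,8,10,9,5,8,7,10,9,7,7]
v[mid]=9<10: swap v[2],v[3]; lo=3,mid=4 → [8,8,9,10,5,8,7,10,9,7,7]
v[mid]=5<10: swap v[3],v[4]; lo=4,mid=5 → [8,8,9,5,10,8,7,10,9,7,7]
v[mid]=8<10: swap v[4],v[5]; lo=5,mid=6 → [8,8,9,5,8,10,7,10,9,7,7]
v[mid]=7<10: swap v[5],v[6]; lo=6,mid=7 → [8,8,9,5,8,7,10,10,9,7,7]
v[mid]=10=10: mid=8
v[mid]=9<10: swap v[6],v[8]; lo=7,mid=9 → [8,8,9,5,8,7,9,10,10,7,7]
v[mid]=7<10: swap v[7],v[9]; lo=8,mid=10 → [8,8,9,5,8,7,9,7,10,10,7]
v[mid]=7<10: swap v[8],v[10]; lo=9,mid=11 → [8,8,9,5,8,7,9,7,7,10,10]
end: lo=9, hi=10; v = [8,8,9,5,8,7,9,7,7,10,10]

[8,8,9,5,8,7,9,7,7,10,10]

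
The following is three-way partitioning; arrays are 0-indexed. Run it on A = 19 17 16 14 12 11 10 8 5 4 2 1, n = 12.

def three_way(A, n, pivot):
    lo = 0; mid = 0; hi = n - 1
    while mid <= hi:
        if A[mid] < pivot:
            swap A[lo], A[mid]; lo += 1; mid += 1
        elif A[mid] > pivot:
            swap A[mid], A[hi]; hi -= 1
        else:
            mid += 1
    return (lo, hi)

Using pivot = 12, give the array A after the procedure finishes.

pivot = 12; lo=0, mid=0, hi=11
A[mid]=19>12: swap A[0],A[11]; hi=10 → 1 17 16 14 12 11 10 8 5 4 2 19
A[mid]=1<12: swap A[0],A[0]; lo=1,mid=1 → 1 17 16 14 12 11 10 8 5 4 2 19
A[mid]=17>12: swap A[1],A[10]; hi=9 → 1 2 16 14 12 11 10 8 5 4 17 19
A[mid]=2<12: swap A[1],A[1]; lo=2,mid=2 → 1 2 16 14 12 11 10 8 5 4 17 19
A[mid]=16>12: swap A[2],A[9]; hi=8 → 1 2 4 14 12 11 10 8 5 16 17 19
A[mid]=4<12: swap A[2],A[2]; lo=3,mid=3 → 1 2 4 14 12 11 10 8 5 16 17 19
A[mid]=14>12: swap A[3],A[8]; hi=7 → 1 2 4 5 12 11 10 8 14 16 17 19
A[mid]=5<12: swap A[3],A[3]; lo=4,mid=4 → 1 2 4 5 12 11 10 8 14 16 17 19
A[mid]=12=12: mid=5
A[mid]=11<12: swap A[4],A[5]; lo=5,mid=6 → 1 2 4 5 11 12 10 8 14 16 17 19
A[mid]=10<12: swap A[5],A[6]; lo=6,mid=7 → 1 2 4 5 11 10 12 8 14 16 17 19
A[mid]=8<12: swap A[6],A[7]; lo=7,mid=8 → 1 2 4 5 11 10 8 12 14 16 17 19
end: lo=7, hi=7; A = 1 2 4 5 11 10 8 12 14 16 17 19

1 2 4 5 11 10 8 12 14 16 17 19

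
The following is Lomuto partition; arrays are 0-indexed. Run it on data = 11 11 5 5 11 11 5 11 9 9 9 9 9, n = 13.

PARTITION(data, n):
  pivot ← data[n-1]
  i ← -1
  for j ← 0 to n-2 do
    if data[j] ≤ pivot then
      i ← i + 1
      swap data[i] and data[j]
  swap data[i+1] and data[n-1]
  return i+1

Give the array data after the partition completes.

pivot = data[12] = 9; i = -1
j=0: data[0]=11 > 9 → no swap
j=1: data[1]=11 > 9 → no swap
j=2: data[2]=5 ≤ 9 → i=0, swap data[0],data[2] → 5 11 11 5 11 11 5 11 9 9 9 9 9
j=3: data[3]=5 ≤ 9 → i=1, swap data[1],data[3] → 5 5 11 11 11 11 5 11 9 9 9 9 9
j=4: data[4]=11 > 9 → no swap
j=5: data[5]=11 > 9 → no swap
j=6: data[6]=5 ≤ 9 → i=2, swap data[2],data[6] → 5 5 5 11 11 11 11 11 9 9 9 9 9
j=7: data[7]=11 > 9 → no swap
j=8: data[8]=9 ≤ 9 → i=3, swap data[3],data[8] → 5 5 5 9 11 11 11 11 11 9 9 9 9
j=9: data[9]=9 ≤ 9 → i=4, swap data[4],data[9] → 5 5 5 9 9 11 11 11 11 11 9 9 9
j=10: data[10]=9 ≤ 9 → i=5, swap data[5],data[10] → 5 5 5 9 9 9 11 11 11 11 11 9 9
j=11: data[11]=9 ≤ 9 → i=6, swap data[6],data[11] → 5 5 5 9 9 9 9 11 11 11 11 11 9
final swap data[7],data[12] → 5 5 5 9 9 9 9 9 11 11 11 11 11; return 7

5 5 5 9 9 9 9 9 11 11 11 11 11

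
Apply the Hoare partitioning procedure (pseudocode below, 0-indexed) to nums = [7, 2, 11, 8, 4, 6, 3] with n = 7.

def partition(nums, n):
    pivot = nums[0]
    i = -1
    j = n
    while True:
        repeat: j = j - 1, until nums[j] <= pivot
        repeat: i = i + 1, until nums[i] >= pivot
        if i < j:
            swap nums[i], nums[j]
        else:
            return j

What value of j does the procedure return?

3

pivot = nums[0] = 7; i = -1, j = 7
j→6 (nums[6]=3≤7), i→0 (nums[0]=7≥7); i<j, swap → [3, 2, 11, 8, 4, 6, 7]
j→5 (nums[5]=6≤7), i→2 (nums[2]=11≥7); i<j, swap → [3, 2, 6, 8, 4, 11, 7]
j→4 (nums[4]=4≤7), i→3 (nums[3]=8≥7); i<j, swap → [3, 2, 6, 4, 8, 11, 7]
j→3, i→4; i≥j, return j=3. nums = [3, 2, 6, 4, 8, 11, 7]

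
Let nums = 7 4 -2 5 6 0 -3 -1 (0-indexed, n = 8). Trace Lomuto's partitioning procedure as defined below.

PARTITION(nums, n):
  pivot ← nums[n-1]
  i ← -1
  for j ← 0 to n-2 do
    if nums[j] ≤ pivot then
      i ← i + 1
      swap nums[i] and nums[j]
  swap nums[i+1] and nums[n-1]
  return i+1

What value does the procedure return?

pivot = nums[7] = -1; i = -1
j=0: nums[0]=7 > -1 → no swap
j=1: nums[1]=4 > -1 → no swap
j=2: nums[2]=-2 ≤ -1 → i=0, swap nums[0],nums[2] → -2 4 7 5 6 0 -3 -1
j=3: nums[3]=5 > -1 → no swap
j=4: nums[4]=6 > -1 → no swap
j=5: nums[5]=0 > -1 → no swap
j=6: nums[6]=-3 ≤ -1 → i=1, swap nums[1],nums[6] → -2 -3 7 5 6 0 4 -1
final swap nums[2],nums[7] → -2 -3 -1 5 6 0 4 7; return 2

2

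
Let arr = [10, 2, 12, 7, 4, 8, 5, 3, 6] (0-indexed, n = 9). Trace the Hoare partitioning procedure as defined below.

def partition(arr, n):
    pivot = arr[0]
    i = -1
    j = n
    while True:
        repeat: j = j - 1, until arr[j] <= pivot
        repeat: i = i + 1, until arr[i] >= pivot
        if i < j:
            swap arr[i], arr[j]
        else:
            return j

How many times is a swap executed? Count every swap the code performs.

pivot=10
j stops at 8 (6), i stops at 0 (10); swap ⇒ [6, 2, 12, 7, 4, 8, 5, 3, 10]
j stops at 7 (3), i stops at 2 (12); swap ⇒ [6, 2, 3, 7, 4, 8, 5, 12, 10]
j stops at 6, i stops at 7; i≥j ⇒ return 6. arr=[6, 2, 3, 7, 4, 8, 5, 12, 10]

2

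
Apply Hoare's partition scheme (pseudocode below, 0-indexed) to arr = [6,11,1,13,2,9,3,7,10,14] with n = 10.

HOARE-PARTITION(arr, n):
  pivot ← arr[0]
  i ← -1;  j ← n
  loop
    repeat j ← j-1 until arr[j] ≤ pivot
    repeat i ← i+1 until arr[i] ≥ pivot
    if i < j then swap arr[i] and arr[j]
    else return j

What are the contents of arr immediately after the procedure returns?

[3,2,1,13,11,9,6,7,10,14]

pivot = arr[0] = 6; i = -1, j = 10
j→6 (arr[6]=3≤6), i→0 (arr[0]=6≥6); i<j, swap → [3,11,1,13,2,9,6,7,10,14]
j→4 (arr[4]=2≤6), i→1 (arr[1]=11≥6); i<j, swap → [3,2,1,13,11,9,6,7,10,14]
j→2, i→3; i≥j, return j=2. arr = [3,2,1,13,11,9,6,7,10,14]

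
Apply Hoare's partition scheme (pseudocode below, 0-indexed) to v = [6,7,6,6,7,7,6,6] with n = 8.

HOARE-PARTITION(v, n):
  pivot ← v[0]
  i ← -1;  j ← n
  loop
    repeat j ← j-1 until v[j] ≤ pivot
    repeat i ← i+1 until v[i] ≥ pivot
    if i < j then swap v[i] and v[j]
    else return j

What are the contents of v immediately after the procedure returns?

[6,6,6,6,7,7,7,6]

pivot=6
j stops at 7 (6), i stops at 0 (6); swap ⇒ [6,7,6,6,7,7,6,6]
j stops at 6 (6), i stops at 1 (7); swap ⇒ [6,6,6,6,7,7,7,6]
j stops at 3 (6), i stops at 2 (6); swap ⇒ [6,6,6,6,7,7,7,6]
j stops at 2, i stops at 3; i≥j ⇒ return 2. v=[6,6,6,6,7,7,7,6]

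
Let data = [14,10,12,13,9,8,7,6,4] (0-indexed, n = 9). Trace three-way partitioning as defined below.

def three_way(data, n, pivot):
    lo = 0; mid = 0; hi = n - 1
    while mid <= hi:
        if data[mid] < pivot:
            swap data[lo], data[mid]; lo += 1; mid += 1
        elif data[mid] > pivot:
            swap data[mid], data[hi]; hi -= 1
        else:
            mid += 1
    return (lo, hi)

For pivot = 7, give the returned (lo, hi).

lo=0 mid=0 hi=8
14>7: swap(0,8), hi=7 ⇒ [4,10,12,13,9,8,7,6,14]
4<7: swap(0,0), lo=1 mid=1 ⇒ [4,10,12,13,9,8,7,6,14]
10>7: swap(1,7), hi=6 ⇒ [4,6,12,13,9,8,7,10,14]
6<7: swap(1,1), lo=2 mid=2 ⇒ [4,6,12,13,9,8,7,10,14]
12>7: swap(2,6), hi=5 ⇒ [4,6,7,13,9,8,12,10,14]
7=7: mid=3
13>7: swap(3,5), hi=4 ⇒ [4,6,7,8,9,13,12,10,14]
8>7: swap(3,4), hi=3 ⇒ [4,6,7,9,8,13,12,10,14]
9>7: swap(3,3), hi=2 ⇒ [4,6,7,9,8,13,12,10,14]
done. lo=2 hi=2; data=[4,6,7,9,8,13,12,10,14]

(2, 2)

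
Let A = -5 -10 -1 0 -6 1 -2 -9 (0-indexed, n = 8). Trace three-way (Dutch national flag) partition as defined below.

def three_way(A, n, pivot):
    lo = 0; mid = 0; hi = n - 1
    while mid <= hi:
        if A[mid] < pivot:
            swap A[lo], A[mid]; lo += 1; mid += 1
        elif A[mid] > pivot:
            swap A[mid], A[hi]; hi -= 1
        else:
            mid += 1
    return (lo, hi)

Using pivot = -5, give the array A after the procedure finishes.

-10 -9 -6 -5 1 -2 0 -1

lo=0 mid=0 hi=7
-5=-5: mid=1
-10<-5: swap(0,1), lo=1 mid=2 ⇒ -10 -5 -1 0 -6 1 -2 -9
-1>-5: swap(2,7), hi=6 ⇒ -10 -5 -9 0 -6 1 -2 -1
-9<-5: swap(1,2), lo=2 mid=3 ⇒ -10 -9 -5 0 -6 1 -2 -1
0>-5: swap(3,6), hi=5 ⇒ -10 -9 -5 -2 -6 1 0 -1
-2>-5: swap(3,5), hi=4 ⇒ -10 -9 -5 1 -6 -2 0 -1
1>-5: swap(3,4), hi=3 ⇒ -10 -9 -5 -6 1 -2 0 -1
-6<-5: swap(2,3), lo=3 mid=4 ⇒ -10 -9 -6 -5 1 -2 0 -1
done. lo=3 hi=3; A=-10 -9 -6 -5 1 -2 0 -1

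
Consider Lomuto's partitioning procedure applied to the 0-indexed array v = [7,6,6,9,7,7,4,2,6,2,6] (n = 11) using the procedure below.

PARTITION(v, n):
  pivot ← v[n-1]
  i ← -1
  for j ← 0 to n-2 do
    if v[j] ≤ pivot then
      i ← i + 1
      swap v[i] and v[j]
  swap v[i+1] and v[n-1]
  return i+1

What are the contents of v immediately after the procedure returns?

[6,6,4,2,6,2,6,9,7,7,7]

pivot=6, i=-1
j=0: 7>6, skip
j=1: 6≤6, i=0, swap(0,1) ⇒ [6,7,6,9,7,7,4,2,6,2,6]
j=2: 6≤6, i=1, swap(1,2) ⇒ [6,6,7,9,7,7,4,2,6,2,6]
j=3: 9>6, skip
j=4: 7>6, skip
j=5: 7>6, skip
j=6: 4≤6, i=2, swap(2,6) ⇒ [6,6,4,9,7,7,7,2,6,2,6]
j=7: 2≤6, i=3, swap(3,7) ⇒ [6,6,4,2,7,7,7,9,6,2,6]
j=8: 6≤6, i=4, swap(4,8) ⇒ [6,6,4,2,6,7,7,9,7,2,6]
j=9: 2≤6, i=5, swap(5,9) ⇒ [6,6,4,2,6,2,7,9,7,7,6]
swap(6,10) ⇒ [6,6,4,2,6,2,6,9,7,7,7]; return 6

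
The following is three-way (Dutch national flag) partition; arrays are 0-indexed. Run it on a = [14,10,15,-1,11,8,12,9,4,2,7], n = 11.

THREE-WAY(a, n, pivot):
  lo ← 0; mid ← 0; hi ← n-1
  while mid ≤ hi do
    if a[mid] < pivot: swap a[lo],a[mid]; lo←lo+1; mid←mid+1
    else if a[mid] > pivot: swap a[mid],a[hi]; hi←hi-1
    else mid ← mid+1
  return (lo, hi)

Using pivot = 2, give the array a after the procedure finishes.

pivot = 2; lo=0, mid=0, hi=10
a[mid]=14>2: swap a[0],a[10]; hi=9 → [7,10,15,-1,11,8,12,9,4,2,14]
a[mid]=7>2: swap a[0],a[9]; hi=8 → [2,10,15,-1,11,8,12,9,4,7,14]
a[mid]=2=2: mid=1
a[mid]=10>2: swap a[1],a[8]; hi=7 → [2,4,15,-1,11,8,12,9,10,7,14]
a[mid]=4>2: swap a[1],a[7]; hi=6 → [2,9,15,-1,11,8,12,4,10,7,14]
a[mid]=9>2: swap a[1],a[6]; hi=5 → [2,12,15,-1,11,8,9,4,10,7,14]
a[mid]=12>2: swap a[1],a[5]; hi=4 → [2,8,15,-1,11,12,9,4,10,7,14]
a[mid]=8>2: swap a[1],a[4]; hi=3 → [2,11,15,-1,8,12,9,4,10,7,14]
a[mid]=11>2: swap a[1],a[3]; hi=2 → [2,-1,15,11,8,12,9,4,10,7,14]
a[mid]=-1<2: swap a[0],a[1]; lo=1,mid=2 → [-1,2,15,11,8,12,9,4,10,7,14]
a[mid]=15>2: swap a[2],a[2]; hi=1 → [-1,2,15,11,8,12,9,4,10,7,14]
end: lo=1, hi=1; a = [-1,2,15,11,8,12,9,4,10,7,14]

[-1,2,15,11,8,12,9,4,10,7,14]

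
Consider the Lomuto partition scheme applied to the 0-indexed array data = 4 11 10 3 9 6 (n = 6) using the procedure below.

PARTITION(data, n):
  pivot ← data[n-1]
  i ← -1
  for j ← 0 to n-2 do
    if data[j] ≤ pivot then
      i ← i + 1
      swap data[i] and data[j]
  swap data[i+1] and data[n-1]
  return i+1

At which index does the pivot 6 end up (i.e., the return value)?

pivot = data[5] = 6; i = -1
j=0: data[0]=4 ≤ 6 → i=0, swap data[0],data[0] (no change) → 4 11 10 3 9 6
j=1: data[1]=11 > 6 → no swap
j=2: data[2]=10 > 6 → no swap
j=3: data[3]=3 ≤ 6 → i=1, swap data[1],data[3] → 4 3 10 11 9 6
j=4: data[4]=9 > 6 → no swap
final swap data[2],data[5] → 4 3 6 11 9 10; return 2

2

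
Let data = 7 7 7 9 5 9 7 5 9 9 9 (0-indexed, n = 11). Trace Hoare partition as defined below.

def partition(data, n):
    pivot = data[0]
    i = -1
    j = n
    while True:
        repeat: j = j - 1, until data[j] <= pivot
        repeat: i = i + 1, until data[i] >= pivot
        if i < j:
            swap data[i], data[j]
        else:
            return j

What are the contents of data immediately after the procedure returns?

pivot=7
j stops at 7 (5), i stops at 0 (7); swap ⇒ 5 7 7 9 5 9 7 7 9 9 9
j stops at 6 (7), i stops at 1 (7); swap ⇒ 5 7 7 9 5 9 7 7 9 9 9
j stops at 4 (5), i stops at 2 (7); swap ⇒ 5 7 5 9 7 9 7 7 9 9 9
j stops at 2, i stops at 3; i≥j ⇒ return 2. data=5 7 5 9 7 9 7 7 9 9 9

5 7 5 9 7 9 7 7 9 9 9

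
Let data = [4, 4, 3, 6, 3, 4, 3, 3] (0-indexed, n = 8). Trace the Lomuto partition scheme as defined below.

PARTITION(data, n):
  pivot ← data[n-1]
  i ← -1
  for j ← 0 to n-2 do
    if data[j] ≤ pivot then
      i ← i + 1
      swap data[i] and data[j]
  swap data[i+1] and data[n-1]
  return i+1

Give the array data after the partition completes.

pivot = data[7] = 3; i = -1
j=0: data[0]=4 > 3 → no swap
j=1: data[1]=4 > 3 → no swap
j=2: data[2]=3 ≤ 3 → i=0, swap data[0],data[2] → [3, 4, 4, 6, 3, 4, 3, 3]
j=3: data[3]=6 > 3 → no swap
j=4: data[4]=3 ≤ 3 → i=1, swap data[1],data[4] → [3, 3, 4, 6, 4, 4, 3, 3]
j=5: data[5]=4 > 3 → no swap
j=6: data[6]=3 ≤ 3 → i=2, swap data[2],data[6] → [3, 3, 3, 6, 4, 4, 4, 3]
final swap data[3],data[7] → [3, 3, 3, 3, 4, 4, 4, 6]; return 3

[3, 3, 3, 3, 4, 4, 4, 6]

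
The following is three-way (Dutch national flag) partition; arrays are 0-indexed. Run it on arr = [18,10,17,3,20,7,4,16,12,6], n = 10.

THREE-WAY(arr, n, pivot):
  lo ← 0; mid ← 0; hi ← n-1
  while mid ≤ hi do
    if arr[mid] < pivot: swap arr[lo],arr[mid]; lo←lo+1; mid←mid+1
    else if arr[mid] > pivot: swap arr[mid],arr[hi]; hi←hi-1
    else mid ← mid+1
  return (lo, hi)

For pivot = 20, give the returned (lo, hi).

lo=0 mid=0 hi=9
18<20: swap(0,0), lo=1 mid=1 ⇒ [18,10,17,3,20,7,4,16,12,6]
10<20: swap(1,1), lo=2 mid=2 ⇒ [18,10,17,3,20,7,4,16,12,6]
17<20: swap(2,2), lo=3 mid=3 ⇒ [18,10,17,3,20,7,4,16,12,6]
3<20: swap(3,3), lo=4 mid=4 ⇒ [18,10,17,3,20,7,4,16,12,6]
20=20: mid=5
7<20: swap(4,5), lo=5 mid=6 ⇒ [18,10,17,3,7,20,4,16,12,6]
4<20: swap(5,6), lo=6 mid=7 ⇒ [18,10,17,3,7,4,20,16,12,6]
16<20: swap(6,7), lo=7 mid=8 ⇒ [18,10,17,3,7,4,16,20,12,6]
12<20: swap(7,8), lo=8 mid=9 ⇒ [18,10,17,3,7,4,16,12,20,6]
6<20: swap(8,9), lo=9 mid=10 ⇒ [18,10,17,3,7,4,16,12,6,20]
done. lo=9 hi=9; arr=[18,10,17,3,7,4,16,12,6,20]

(9, 9)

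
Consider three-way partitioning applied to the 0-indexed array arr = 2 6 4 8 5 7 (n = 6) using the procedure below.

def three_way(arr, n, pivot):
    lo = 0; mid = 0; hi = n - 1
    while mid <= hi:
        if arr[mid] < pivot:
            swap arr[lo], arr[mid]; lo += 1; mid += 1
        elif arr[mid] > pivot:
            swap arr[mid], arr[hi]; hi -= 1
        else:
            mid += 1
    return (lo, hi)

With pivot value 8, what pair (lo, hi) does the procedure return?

(5, 5)

lo=0 mid=0 hi=5
2<8: swap(0,0), lo=1 mid=1 ⇒ 2 6 4 8 5 7
6<8: swap(1,1), lo=2 mid=2 ⇒ 2 6 4 8 5 7
4<8: swap(2,2), lo=3 mid=3 ⇒ 2 6 4 8 5 7
8=8: mid=4
5<8: swap(3,4), lo=4 mid=5 ⇒ 2 6 4 5 8 7
7<8: swap(4,5), lo=5 mid=6 ⇒ 2 6 4 5 7 8
done. lo=5 hi=5; arr=2 6 4 5 7 8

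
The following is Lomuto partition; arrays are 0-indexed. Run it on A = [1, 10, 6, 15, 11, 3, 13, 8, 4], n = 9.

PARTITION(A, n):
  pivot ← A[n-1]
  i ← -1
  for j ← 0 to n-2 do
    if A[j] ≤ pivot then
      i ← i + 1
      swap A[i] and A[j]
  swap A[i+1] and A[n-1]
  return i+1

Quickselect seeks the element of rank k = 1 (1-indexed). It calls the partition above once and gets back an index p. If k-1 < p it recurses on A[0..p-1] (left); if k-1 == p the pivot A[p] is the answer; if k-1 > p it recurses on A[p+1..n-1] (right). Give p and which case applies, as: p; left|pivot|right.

pivot=4, i=-1
j=0: 1≤4, i=0, swap(0,0) ⇒ [1, 10, 6, 15, 11, 3, 13, 8, 4]
j=1: 10>4, skip
j=2: 6>4, skip
j=3: 15>4, skip
j=4: 11>4, skip
j=5: 3≤4, i=1, swap(1,5) ⇒ [1, 3, 6, 15, 11, 10, 13, 8, 4]
j=6: 13>4, skip
j=7: 8>4, skip
swap(2,8) ⇒ [1, 3, 4, 15, 11, 10, 13, 8, 6]; return 2
p = 2; k-1 = 0 < 2 ⇒ left

2; left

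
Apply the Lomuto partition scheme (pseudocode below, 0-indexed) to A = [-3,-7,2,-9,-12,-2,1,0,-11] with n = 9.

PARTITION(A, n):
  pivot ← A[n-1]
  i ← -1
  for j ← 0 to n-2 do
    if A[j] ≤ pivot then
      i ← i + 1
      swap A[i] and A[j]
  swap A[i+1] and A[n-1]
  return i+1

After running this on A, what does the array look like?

[-12,-11,2,-9,-3,-2,1,0,-7]

pivot = A[8] = -11; i = -1
j=0: A[0]=-3 > -11 → no swap
j=1: A[1]=-7 > -11 → no swap
j=2: A[2]=2 > -11 → no swap
j=3: A[3]=-9 > -11 → no swap
j=4: A[4]=-12 ≤ -11 → i=0, swap A[0],A[4] → [-12,-7,2,-9,-3,-2,1,0,-11]
j=5: A[5]=-2 > -11 → no swap
j=6: A[6]=1 > -11 → no swap
j=7: A[7]=0 > -11 → no swap
final swap A[1],A[8] → [-12,-11,2,-9,-3,-2,1,0,-7]; return 1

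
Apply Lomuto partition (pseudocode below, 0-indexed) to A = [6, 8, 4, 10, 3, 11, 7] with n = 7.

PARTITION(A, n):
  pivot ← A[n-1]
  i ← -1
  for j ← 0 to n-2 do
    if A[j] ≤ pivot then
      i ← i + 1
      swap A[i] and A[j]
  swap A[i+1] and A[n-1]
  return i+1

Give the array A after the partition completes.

pivot = A[6] = 7; i = -1
j=0: A[0]=6 ≤ 7 → i=0, swap A[0],A[0] (no change) → [6, 8, 4, 10, 3, 11, 7]
j=1: A[1]=8 > 7 → no swap
j=2: A[2]=4 ≤ 7 → i=1, swap A[1],A[2] → [6, 4, 8, 10, 3, 11, 7]
j=3: A[3]=10 > 7 → no swap
j=4: A[4]=3 ≤ 7 → i=2, swap A[2],A[4] → [6, 4, 3, 10, 8, 11, 7]
j=5: A[5]=11 > 7 → no swap
final swap A[3],A[6] → [6, 4, 3, 7, 8, 11, 10]; return 3

[6, 4, 3, 7, 8, 11, 10]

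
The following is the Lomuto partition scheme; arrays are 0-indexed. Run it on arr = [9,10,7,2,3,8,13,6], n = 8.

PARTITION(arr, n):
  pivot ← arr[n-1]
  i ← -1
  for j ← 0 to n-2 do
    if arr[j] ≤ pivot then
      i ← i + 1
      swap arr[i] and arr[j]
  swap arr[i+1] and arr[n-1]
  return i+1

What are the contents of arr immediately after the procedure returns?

[2,3,6,9,10,8,13,7]

pivot=6, i=-1
j=0: 9>6, skip
j=1: 10>6, skip
j=2: 7>6, skip
j=3: 2≤6, i=0, swap(0,3) ⇒ [2,10,7,9,3,8,13,6]
j=4: 3≤6, i=1, swap(1,4) ⇒ [2,3,7,9,10,8,13,6]
j=5: 8>6, skip
j=6: 13>6, skip
swap(2,7) ⇒ [2,3,6,9,10,8,13,7]; return 2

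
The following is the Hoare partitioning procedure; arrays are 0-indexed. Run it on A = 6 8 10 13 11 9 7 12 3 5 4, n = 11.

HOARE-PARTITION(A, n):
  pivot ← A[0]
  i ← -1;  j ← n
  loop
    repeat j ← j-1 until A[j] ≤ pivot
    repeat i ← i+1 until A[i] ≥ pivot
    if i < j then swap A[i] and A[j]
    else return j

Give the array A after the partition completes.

pivot = A[0] = 6; i = -1, j = 11
j→10 (A[10]=4≤6), i→0 (A[0]=6≥6); i<j, swap → 4 8 10 13 11 9 7 12 3 5 6
j→9 (A[9]=5≤6), i→1 (A[1]=8≥6); i<j, swap → 4 5 10 13 11 9 7 12 3 8 6
j→8 (A[8]=3≤6), i→2 (A[2]=10≥6); i<j, swap → 4 5 3 13 11 9 7 12 10 8 6
j→2, i→3; i≥j, return j=2. A = 4 5 3 13 11 9 7 12 10 8 6

4 5 3 13 11 9 7 12 10 8 6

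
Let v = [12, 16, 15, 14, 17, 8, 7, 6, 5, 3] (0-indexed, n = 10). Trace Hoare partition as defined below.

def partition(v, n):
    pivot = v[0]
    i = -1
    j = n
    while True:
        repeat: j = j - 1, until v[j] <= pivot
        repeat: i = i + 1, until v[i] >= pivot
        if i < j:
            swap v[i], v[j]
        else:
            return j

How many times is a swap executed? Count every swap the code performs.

pivot = v[0] = 12; i = -1, j = 10
j→9 (v[9]=3≤12), i→0 (v[0]=12≥12); i<j, swap → [3, 16, 15, 14, 17, 8, 7, 6, 5, 12]
j→8 (v[8]=5≤12), i→1 (v[1]=16≥12); i<j, swap → [3, 5, 15, 14, 17, 8, 7, 6, 16, 12]
j→7 (v[7]=6≤12), i→2 (v[2]=15≥12); i<j, swap → [3, 5, 6, 14, 17, 8, 7, 15, 16, 12]
j→6 (v[6]=7≤12), i→3 (v[3]=14≥12); i<j, swap → [3, 5, 6, 7, 17, 8, 14, 15, 16, 12]
j→5 (v[5]=8≤12), i→4 (v[4]=17≥12); i<j, swap → [3, 5, 6, 7, 8, 17, 14, 15, 16, 12]
j→4, i→5; i≥j, return j=4. v = [3, 5, 6, 7, 8, 17, 14, 15, 16, 12]

5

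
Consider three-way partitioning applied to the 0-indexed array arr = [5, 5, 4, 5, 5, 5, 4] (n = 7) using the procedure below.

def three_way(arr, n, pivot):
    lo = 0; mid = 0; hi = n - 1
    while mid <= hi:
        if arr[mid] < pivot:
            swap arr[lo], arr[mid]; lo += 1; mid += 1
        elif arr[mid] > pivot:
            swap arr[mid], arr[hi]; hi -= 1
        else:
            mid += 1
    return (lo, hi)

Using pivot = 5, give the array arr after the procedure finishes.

[4, 4, 5, 5, 5, 5, 5]

pivot = 5; lo=0, mid=0, hi=6
arr[mid]=5=5: mid=1
arr[mid]=5=5: mid=2
arr[mid]=4<5: swap arr[0],arr[2]; lo=1,mid=3 → [4, 5, 5, 5, 5, 5, 4]
arr[mid]=5=5: mid=4
arr[mid]=5=5: mid=5
arr[mid]=5=5: mid=6
arr[mid]=4<5: swap arr[1],arr[6]; lo=2,mid=7 → [4, 4, 5, 5, 5, 5, 5]
end: lo=2, hi=6; arr = [4, 4, 5, 5, 5, 5, 5]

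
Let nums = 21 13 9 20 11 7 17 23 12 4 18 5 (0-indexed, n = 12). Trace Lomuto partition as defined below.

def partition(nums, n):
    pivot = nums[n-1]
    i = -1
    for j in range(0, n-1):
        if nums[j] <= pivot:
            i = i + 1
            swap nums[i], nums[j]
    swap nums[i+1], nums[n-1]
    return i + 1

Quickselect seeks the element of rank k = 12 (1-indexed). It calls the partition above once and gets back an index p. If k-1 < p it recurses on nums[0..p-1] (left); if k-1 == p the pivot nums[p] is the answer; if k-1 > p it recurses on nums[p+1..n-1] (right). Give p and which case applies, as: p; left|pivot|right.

pivot = nums[11] = 5; i = -1
j=0: nums[0]=21 > 5 → no swap
j=1: nums[1]=13 > 5 → no swap
j=2: nums[2]=9 > 5 → no swap
j=3: nums[3]=20 > 5 → no swap
j=4: nums[4]=11 > 5 → no swap
j=5: nums[5]=7 > 5 → no swap
j=6: nums[6]=17 > 5 → no swap
j=7: nums[7]=23 > 5 → no swap
j=8: nums[8]=12 > 5 → no swap
j=9: nums[9]=4 ≤ 5 → i=0, swap nums[0],nums[9] → 4 13 9 20 11 7 17 23 12 21 18 5
j=10: nums[10]=18 > 5 → no swap
final swap nums[1],nums[11] → 4 5 9 20 11 7 17 23 12 21 18 13; return 1
p = 1; k-1 = 11 > 1 ⇒ right

1; right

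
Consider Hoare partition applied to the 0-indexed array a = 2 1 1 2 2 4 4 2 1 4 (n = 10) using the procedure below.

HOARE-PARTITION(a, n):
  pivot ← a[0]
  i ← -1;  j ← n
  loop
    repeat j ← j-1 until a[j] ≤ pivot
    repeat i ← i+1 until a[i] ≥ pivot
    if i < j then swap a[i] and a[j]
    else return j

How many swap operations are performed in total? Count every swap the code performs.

2

pivot=2
j stops at 8 (1), i stops at 0 (2); swap ⇒ 1 1 1 2 2 4 4 2 2 4
j stops at 7 (2), i stops at 3 (2); swap ⇒ 1 1 1 2 2 4 4 2 2 4
j stops at 4, i stops at 4; i≥j ⇒ return 4. a=1 1 1 2 2 4 4 2 2 4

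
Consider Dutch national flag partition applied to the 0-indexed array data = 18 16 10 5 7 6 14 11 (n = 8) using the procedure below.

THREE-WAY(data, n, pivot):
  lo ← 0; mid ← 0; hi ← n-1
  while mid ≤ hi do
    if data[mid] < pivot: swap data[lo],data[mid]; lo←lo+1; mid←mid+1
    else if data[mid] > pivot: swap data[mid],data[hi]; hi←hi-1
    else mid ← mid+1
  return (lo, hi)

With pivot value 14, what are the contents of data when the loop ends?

11 10 5 7 6 14 16 18

pivot = 14; lo=0, mid=0, hi=7
data[mid]=18>14: swap data[0],data[7]; hi=6 → 11 16 10 5 7 6 14 18
data[mid]=11<14: swap data[0],data[0]; lo=1,mid=1 → 11 16 10 5 7 6 14 18
data[mid]=16>14: swap data[1],data[6]; hi=5 → 11 14 10 5 7 6 16 18
data[mid]=14=14: mid=2
data[mid]=10<14: swap data[1],data[2]; lo=2,mid=3 → 11 10 14 5 7 6 16 18
data[mid]=5<14: swap data[2],data[3]; lo=3,mid=4 → 11 10 5 14 7 6 16 18
data[mid]=7<14: swap data[3],data[4]; lo=4,mid=5 → 11 10 5 7 14 6 16 18
data[mid]=6<14: swap data[4],data[5]; lo=5,mid=6 → 11 10 5 7 6 14 16 18
end: lo=5, hi=5; data = 11 10 5 7 6 14 16 18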